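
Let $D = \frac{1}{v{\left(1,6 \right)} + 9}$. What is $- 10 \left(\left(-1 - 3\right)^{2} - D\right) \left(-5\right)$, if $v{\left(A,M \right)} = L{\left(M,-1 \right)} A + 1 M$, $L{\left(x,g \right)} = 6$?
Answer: $\frac{16750}{21} \approx 797.62$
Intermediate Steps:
$v{\left(A,M \right)} = M + 6 A$ ($v{\left(A,M \right)} = 6 A + 1 M = 6 A + M = M + 6 A$)
$D = \frac{1}{21}$ ($D = \frac{1}{\left(6 + 6 \cdot 1\right) + 9} = \frac{1}{\left(6 + 6\right) + 9} = \frac{1}{12 + 9} = \frac{1}{21} \approx 0.047619$)
$- 10 \left(\left(-1 - 3\right)^{2} - D\right) \left(-5\right) = - 10 \left(\left(-1 - 3\right)^{2} - \frac{1}{21}\right) \left(-5\right) = - 10 \left(\left(-4\right)^{2} - \frac{1}{21}\right) \left(-5\right) = - 10 \left(16 - \frac{1}{21}\right) \left(-5\right) = \left(-10\right) \frac{335}{21} \left(-5\right) = \left(- \frac{3350}{21}\right) \left(-5\right) = \frac{16750}{21}$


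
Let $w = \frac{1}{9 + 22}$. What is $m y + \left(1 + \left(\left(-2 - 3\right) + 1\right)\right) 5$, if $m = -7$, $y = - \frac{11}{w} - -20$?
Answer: $2232$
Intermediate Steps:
$w = \frac{1}{31} \approx 0.032258$
$y = -321$ ($y = - 11 \frac{1}{\frac{1}{31}} - -20 = \left(-11\right) 31 + 20 = -341 + 20 = -321$)
$m y + \left(1 + \left(\left(-2 - 3\right) + 1\right)\right) 5 = \left(-7\right) \left(-321\right) + \left(1 + \left(\left(-2 - 3\right) + 1\right)\right) 5 = 2247 + \left(1 + \left(-5 + 1\right)\right) 5 = 2247 + \left(1 - 4\right) 5 = 2247 - 15 = 2232$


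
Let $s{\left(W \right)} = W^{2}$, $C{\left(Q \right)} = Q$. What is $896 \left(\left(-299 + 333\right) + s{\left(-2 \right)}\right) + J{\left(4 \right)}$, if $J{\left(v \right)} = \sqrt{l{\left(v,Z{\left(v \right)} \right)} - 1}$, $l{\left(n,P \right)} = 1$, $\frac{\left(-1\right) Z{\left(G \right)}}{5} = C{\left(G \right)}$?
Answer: $34048$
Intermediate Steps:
$Z{\left(G \right)} = - 5 G$
$J{\left(v \right)} = 0$ ($J{\left(v \right)} = \sqrt{1 - 1} = \sqrt{0} = 0$)
$896 \left(\left(-299 + 333\right) + s{\left(-2 \right)}\right) + J{\left(4 \right)} = 896 \left(\left(-299 + 333\right) + \left(-2\right)^{2}\right) + 0 = 896 \left(34 + 4\right) + 0 = 896 \cdot 38 + 0 = 34048 + 0 = 34048$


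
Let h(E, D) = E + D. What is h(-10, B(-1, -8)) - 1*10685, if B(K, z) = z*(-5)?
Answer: -10655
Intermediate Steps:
B(K, z) = -5*z
h(E, D) = D + E
h(-10, B(-1, -8)) - 1*10685 = (-5*(-8) - 10) - 1*10685 = (40 - 10) - 10685 = 30 - 10685 = -10655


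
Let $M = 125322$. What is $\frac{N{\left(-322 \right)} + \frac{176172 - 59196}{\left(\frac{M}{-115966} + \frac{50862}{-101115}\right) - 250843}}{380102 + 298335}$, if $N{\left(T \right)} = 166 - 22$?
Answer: $\frac{628254361505889}{2969554112688736132} \approx 0.00021157$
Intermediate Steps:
$N{\left(T \right)} = 144$ ($N{\left(T \right)} = 166 - 22 = 144$)
$\frac{N{\left(-322 \right)} + \frac{176172 - 59196}{\left(\frac{M}{-115966} + \frac{50862}{-101115}\right) - 250843}}{380102 + 298335} = \frac{144 + \frac{176172 - 59196}{\left(\frac{125322}{-115966} + \frac{50862}{-101115}\right) - 250843}}{380102 + 298335} = \frac{144 + \frac{116976}{\left(125322 \left(- \frac{1}{115966}\right) + 50862 \left(- \frac{1}{101115}\right)\right) - 250843}}{678437} = \left(144 + \frac{116976}{\left(- \frac{62661}{57983} - \frac{2422}{4815}\right) - 250843}\right) \frac{1}{678437} = \left(144 + \frac{116976}{- \frac{442147541}{279188145} - 250843}\right) \frac{1}{678437} = \left(144 + \frac{116976}{- \frac{70032834003776}{279188145}}\right) \frac{1}{678437} = \left(144 + 116976 \left(- \frac{279188145}{70032834003776}\right)\right) \frac{1}{678437} = \left(144 - \frac{2041144528095}{4377052125236}\right) \frac{1}{678437} = \frac{628254361505889}{4377052125236} \cdot \frac{1}{678437} = \frac{628254361505889}{2969554112688736132}$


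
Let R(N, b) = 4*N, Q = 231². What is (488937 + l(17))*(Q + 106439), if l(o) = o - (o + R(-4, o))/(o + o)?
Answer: 78134844500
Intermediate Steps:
Q = 53361
l(o) = o - (-16 + o)/(2*o) (l(o) = o - (o + 4*(-4))/(o + o) = o - (o - 16)/(2*o) = o - (-16 + o)*1/(2*o) = o - (-16 + o)/(2*o))
(488937 + l(17))*(Q + 106439) = (488937 + (-½ + 17 + 8/17))*(53361 + 106439) = (488937 + (-½ + 17 + 8*(1/17)))*159800 = (488937 + (-½ + 17 + 8/17))*159800 = (488937 + 577/34)*159800 = (16624435/34)*159800 = 78134844500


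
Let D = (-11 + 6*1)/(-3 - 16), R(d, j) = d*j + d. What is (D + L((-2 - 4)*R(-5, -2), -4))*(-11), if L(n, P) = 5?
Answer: -1100/19 ≈ -57.895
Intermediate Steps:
R(d, j) = d + d*j
D = 5/19 (D = (-11 + 6)/(-19) = -5*(-1/19) = 5/19 ≈ 0.26316)
(D + L((-2 - 4)*R(-5, -2), -4))*(-11) = (5/19 + 5)*(-11) = (100/19)*(-11) = -1100/19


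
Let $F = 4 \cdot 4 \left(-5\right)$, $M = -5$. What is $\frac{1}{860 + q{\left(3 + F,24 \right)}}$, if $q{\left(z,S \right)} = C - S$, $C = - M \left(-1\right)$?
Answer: $\frac{1}{831} \approx 0.0012034$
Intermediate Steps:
$F = -80$ ($F = 16 \left(-5\right) = -80$)
$C = -5$ ($C = \left(-1\right) \left(-5\right) \left(-1\right) = 5 \left(-1\right) = -5$)
$q{\left(z,S \right)} = -5 - S$
$\frac{1}{860 + q{\left(3 + F,24 \right)}} = \frac{1}{860 - 29} = \frac{1}{831}$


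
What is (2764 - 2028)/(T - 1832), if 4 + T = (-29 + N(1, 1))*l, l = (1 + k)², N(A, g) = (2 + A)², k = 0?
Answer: -23/58 ≈ -0.39655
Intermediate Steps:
l = 1 (l = (1 + 0)² = 1² = 1)
T = -24 (T = -4 + (-29 + (2 + 1)²)*1 = -4 + (-29 + 3²)*1 = -4 + (-29 + 9)*1 = -4 - 20*1 = -4 - 20 = -24)
(2764 - 2028)/(T - 1832) = (2764 - 2028)/(-24 - 1832) = 736/(-1856) = 736*(-1/1856) = -23/58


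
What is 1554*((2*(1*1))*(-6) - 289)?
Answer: -467754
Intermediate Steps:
1554*((2*(1*1))*(-6) - 289) = 1554*((2*1)*(-6) - 289) = 1554*(2*(-6) - 289) = 1554*(-12 - 289) = 1554*(-301) = -467754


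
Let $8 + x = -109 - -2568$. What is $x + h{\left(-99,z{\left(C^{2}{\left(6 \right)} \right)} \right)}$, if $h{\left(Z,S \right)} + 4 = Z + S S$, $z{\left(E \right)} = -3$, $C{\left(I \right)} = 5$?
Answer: $2357$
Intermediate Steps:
$h{\left(Z,S \right)} = -4 + Z + S^{2}$ ($h{\left(Z,S \right)} = -4 + \left(Z + S S\right) = -4 + \left(Z + S^{2}\right) = -4 + Z + S^{2}$)
$x = 2451$ ($x = -8 - -2459 = -8 + \left(-109 + 2568\right) = -8 + 2459 = 2451$)
$x + h{\left(-99,z{\left(C^{2}{\left(6 \right)} \right)} \right)} = 2451 - \left(103 - 9\right) = 2451 - 94 = 2357$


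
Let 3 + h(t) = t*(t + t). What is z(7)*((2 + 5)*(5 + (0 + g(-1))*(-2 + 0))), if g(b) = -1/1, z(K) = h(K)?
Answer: 4655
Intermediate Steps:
h(t) = -3 + 2*t**2 (h(t) = -3 + t*(t + t) = -3 + t*(2*t) = -3 + 2*t**2)
z(K) = -3 + 2*K**2
g(b) = -1 (g(b) = -1*1 = -1)
z(7)*((2 + 5)*(5 + (0 + g(-1))*(-2 + 0))) = (-3 + 2*7**2)*((2 + 5)*(5 + (0 - 1)*(-2 + 0))) = (-3 + 2*49)*(7*(5 - 1*(-2))) = (-3 + 98)*(7*(5 + 2)) = 95*(7*7) = 95*49 = 4655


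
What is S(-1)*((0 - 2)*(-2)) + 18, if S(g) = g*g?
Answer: 22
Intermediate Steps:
S(g) = g**2
S(-1)*((0 - 2)*(-2)) + 18 = (-1)**2*((0 - 2)*(-2)) + 18 = 1*(-2*(-2)) + 18 = 1*4 + 18 = 4 + 18 = 22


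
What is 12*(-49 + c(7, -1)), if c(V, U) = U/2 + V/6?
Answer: -580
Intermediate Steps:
c(V, U) = U/2 + V/6 (c(V, U) = U*(1/2) + V*(1/6) = U/2 + V/6)
12*(-49 + c(7, -1)) = 12*(-49 + ((1/2)*(-1) + (1/6)*7)) = 12*(-49 + (-1/2 + 7/6)) = 12*(-49 + 2/3) = 12*(-145/3) = -580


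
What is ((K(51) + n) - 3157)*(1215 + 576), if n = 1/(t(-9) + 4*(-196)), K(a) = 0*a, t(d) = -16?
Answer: -4523351391/800 ≈ -5.6542e+6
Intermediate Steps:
K(a) = 0
n = -1/800 (n = 1/(-16 + 4*(-196)) = 1/(-16 - 784) = 1/(-800) = -1/800 ≈ -0.0012500)
((K(51) + n) - 3157)*(1215 + 576) = ((0 - 1/800) - 3157)*(1215 + 576) = (-1/800 - 3157)*1791 = -2525601/800*1791 = -4523351391/800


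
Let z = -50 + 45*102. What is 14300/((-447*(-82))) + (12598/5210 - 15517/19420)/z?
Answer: 328734768855593/841848963615600 ≈ 0.39049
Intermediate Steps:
z = 4540 (z = -50 + 4590 = 4540)
14300/((-447*(-82))) + (12598/5210 - 15517/19420)/z = 14300/((-447*(-82))) + (12598/5210 - 15517/19420)/4540 = 14300/36654 + (12598*(1/5210) - 15517*1/19420)*(1/4540) = 14300*(1/36654) + (6299/2605 - 15517/19420)*(1/4540) = 7150/18327 + (16380959/10117820)*(1/4540) = 7150/18327 + 16380959/45934902800 = 328734768855593/841848963615600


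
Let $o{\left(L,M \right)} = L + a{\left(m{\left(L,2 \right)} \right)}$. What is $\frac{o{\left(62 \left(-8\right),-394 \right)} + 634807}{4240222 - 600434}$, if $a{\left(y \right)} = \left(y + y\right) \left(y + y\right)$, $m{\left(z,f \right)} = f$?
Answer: $\frac{634327}{3639788} \approx 0.17428$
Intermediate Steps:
$a{\left(y \right)} = 4 y^{2}$ ($a{\left(y \right)} = 2 y 2 y = 4 y^{2}$)
$o{\left(L,M \right)} = 16 + L$ ($o{\left(L,M \right)} = L + 4 \cdot 2^{2} = L + 4 \cdot 4 = L + 16 = 16 + L$)
$\frac{o{\left(62 \left(-8\right),-394 \right)} + 634807}{4240222 - 600434} = \frac{\left(16 + 62 \left(-8\right)\right) + 634807}{4240222 - 600434} = \frac{\left(16 - 496\right) + 634807}{3639788} = \left(-480 + 634807\right) \frac{1}{3639788} = 634327 \cdot \frac{1}{3639788} = \frac{634327}{3639788}$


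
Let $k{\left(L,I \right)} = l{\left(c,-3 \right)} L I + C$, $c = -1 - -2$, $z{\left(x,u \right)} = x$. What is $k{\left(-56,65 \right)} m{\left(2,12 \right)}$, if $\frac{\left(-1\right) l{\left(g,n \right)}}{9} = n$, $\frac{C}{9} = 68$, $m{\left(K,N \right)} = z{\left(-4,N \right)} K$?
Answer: $781344$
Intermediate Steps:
$c = 1$ ($c = -1 + 2 = 1$)
$m{\left(K,N \right)} = - 4 K$
$C = 612$ ($C = 9 \cdot 68 = 612$)
$l{\left(g,n \right)} = - 9 n$
$k{\left(L,I \right)} = 612 + 27 I L$ ($k{\left(L,I \right)} = \left(-9\right) \left(-3\right) L I + 612 = 27 L I + 612 = 27 I L + 612 = 612 + 27 I L$)
$k{\left(-56,65 \right)} m{\left(2,12 \right)} = \left(612 + 27 \cdot 65 \left(-56\right)\right) \left(\left(-4\right) 2\right) = \left(612 - 98280\right) \left(-8\right) = \left(-97668\right) \left(-8\right) = 781344$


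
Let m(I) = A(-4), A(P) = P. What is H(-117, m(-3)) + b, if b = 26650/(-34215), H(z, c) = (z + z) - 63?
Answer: -2037701/6843 ≈ -297.78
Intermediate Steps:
m(I) = -4
H(z, c) = -63 + 2*z (H(z, c) = 2*z - 63 = -63 + 2*z)
b = -5330/6843 (b = 26650*(-1/34215) = -5330/6843 ≈ -0.77890)
H(-117, m(-3)) + b = (-63 + 2*(-117)) - 5330/6843 = (-63 - 234) - 5330/6843 = -297 - 5330/6843 = -2037701/6843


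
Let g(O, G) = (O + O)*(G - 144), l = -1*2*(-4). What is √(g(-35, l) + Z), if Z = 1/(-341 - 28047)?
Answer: √1917990927623/14194 ≈ 97.570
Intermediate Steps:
l = 8 (l = -2*(-4) = 8)
g(O, G) = 2*O*(-144 + G) (g(O, G) = (2*O)*(-144 + G) = 2*O*(-144 + G))
Z = -1/28388 (Z = 1/(-28388) = -1/28388 ≈ -3.5226e-5)
√(g(-35, l) + Z) = √(2*(-35)*(-144 + 8) - 1/28388) = √(2*(-35)*(-136) - 1/28388) = √(9520 - 1/28388) = √(270253759/28388) = √1917990927623/14194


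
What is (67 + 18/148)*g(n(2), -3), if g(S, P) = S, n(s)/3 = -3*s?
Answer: -44703/37 ≈ -1208.2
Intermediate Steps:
n(s) = -9*s (n(s) = 3*(-3*s) = -9*s)
(67 + 18/148)*g(n(2), -3) = (67 + 18/148)*(-9*2) = (67 + 18*(1/148))*(-18) = (67 + 9/74)*(-18) = (4967/74)*(-18) = -44703/37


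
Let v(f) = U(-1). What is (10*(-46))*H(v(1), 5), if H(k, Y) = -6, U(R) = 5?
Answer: 2760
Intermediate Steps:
v(f) = 5
(10*(-46))*H(v(1), 5) = (10*(-46))*(-6) = -460*(-6) = 2760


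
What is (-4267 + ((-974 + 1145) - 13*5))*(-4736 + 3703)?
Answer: 4298313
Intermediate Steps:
(-4267 + ((-974 + 1145) - 13*5))*(-4736 + 3703) = (-4267 + (171 - 65))*(-1033) = (-4267 + 106)*(-1033) = -4161*(-1033) = 4298313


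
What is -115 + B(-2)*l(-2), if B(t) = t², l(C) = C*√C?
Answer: -115 - 8*I*√2 ≈ -115.0 - 11.314*I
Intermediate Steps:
l(C) = C^(3/2)
-115 + B(-2)*l(-2) = -115 + (-2)²*(-2)^(3/2) = -115 + 4*(-2*I*√2) = -115 - 8*I*√2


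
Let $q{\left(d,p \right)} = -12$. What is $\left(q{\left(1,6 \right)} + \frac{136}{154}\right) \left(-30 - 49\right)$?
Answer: $\frac{67624}{77} \approx 878.23$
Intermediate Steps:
$\left(q{\left(1,6 \right)} + \frac{136}{154}\right) \left(-30 - 49\right) = \left(-12 + \frac{136}{154}\right) \left(-30 - 49\right) = \left(-12 + 136 \cdot \frac{1}{154}\right) \left(-30 - 49\right) = \left(-12 + \frac{68}{77}\right) \left(-79\right) = \left(- \frac{856}{77}\right) \left(-79\right) = \frac{67624}{77}$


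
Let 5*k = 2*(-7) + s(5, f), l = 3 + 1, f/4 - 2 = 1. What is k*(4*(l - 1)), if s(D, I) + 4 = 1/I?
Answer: -43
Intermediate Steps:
f = 12 (f = 8 + 4*1 = 8 + 4 = 12)
s(D, I) = -4 + 1/I
l = 4
k = -43/12 (k = (2*(-7) + (-4 + 1/12))/5 = (-14 + (-4 + 1/12))/5 = (-14 - 47/12)/5 = (1/5)*(-215/12) = -43/12 ≈ -3.5833)
k*(4*(l - 1)) = -43*(4 - 1)/3 = -43*3/3 = -43/12*12 = -43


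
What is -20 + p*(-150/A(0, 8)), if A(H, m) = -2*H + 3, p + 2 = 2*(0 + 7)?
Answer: -620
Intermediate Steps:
p = 12 (p = -2 + 2*(0 + 7) = -2 + 2*7 = -2 + 14 = 12)
A(H, m) = 3 - 2*H
-20 + p*(-150/A(0, 8)) = -20 + 12*(-150/(3 - 2*0)) = -20 + 12*(-150/(3 + 0)) = -20 + 12*(-150/3) = -20 + 12*(-150*⅓) = -20 + 12*(-50) = -20 - 600 = -620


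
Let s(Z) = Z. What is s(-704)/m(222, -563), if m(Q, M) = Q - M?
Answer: -704/785 ≈ -0.89682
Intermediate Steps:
s(-704)/m(222, -563) = -704/(222 - 1*(-563)) = -704/(222 + 563) = -704/785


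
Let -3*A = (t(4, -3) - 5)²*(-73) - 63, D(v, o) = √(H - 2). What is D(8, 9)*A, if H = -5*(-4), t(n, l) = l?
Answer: 4735*√2 ≈ 6696.3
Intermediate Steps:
H = 20
D(v, o) = 3*√2 (D(v, o) = √(20 - 2) = √18 = 3*√2)
A = 4735/3 (A = -((-3 - 5)²*(-73) - 63)/3 = -((-8)²*(-73) - 63)/3 = -(64*(-73) - 63)/3 = -(-4672 - 63)/3 = -⅓*(-4735) = 4735/3 ≈ 1578.3)
D(8, 9)*A = (3*√2)*(4735/3) = 4735*√2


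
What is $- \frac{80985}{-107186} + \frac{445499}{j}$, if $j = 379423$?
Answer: $\frac{78478827469}{40668833678} \approx 1.9297$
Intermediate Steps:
$- \frac{80985}{-107186} + \frac{445499}{j} = - \frac{80985}{-107186} + \frac{445499}{379423} = \left(-80985\right) \left(- \frac{1}{107186}\right) + 445499 \cdot \frac{1}{379423} = \frac{80985}{107186} + \frac{445499}{379423} = \frac{78478827469}{40668833678}$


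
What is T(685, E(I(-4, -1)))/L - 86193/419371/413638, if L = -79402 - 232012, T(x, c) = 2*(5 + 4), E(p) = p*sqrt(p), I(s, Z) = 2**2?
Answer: -1574630888733/27010147884850486 ≈ -5.8298e-5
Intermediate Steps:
I(s, Z) = 4
E(p) = p**(3/2)
T(x, c) = 18 (T(x, c) = 2*9 = 18)
L = -311414
T(685, E(I(-4, -1)))/L - 86193/419371/413638 = 18/(-311414) - 86193/419371/413638 = 18*(-1/311414) - 86193*1/419371*(1/413638) = -9/155707 - 86193/419371*1/413638 = -9/155707 - 86193/173467781698 = -1574630888733/27010147884850486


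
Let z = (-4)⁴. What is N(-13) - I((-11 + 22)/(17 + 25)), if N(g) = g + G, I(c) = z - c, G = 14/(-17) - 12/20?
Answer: -964477/3570 ≈ -270.16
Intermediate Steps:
G = -121/85 (G = 14*(-1/17) - 12*1/20 = -14/17 - ⅗ = -121/85 ≈ -1.4235)
z = 256
I(c) = 256 - c
N(g) = -121/85 + g (N(g) = g - 121/85 = -121/85 + g)
N(-13) - I((-11 + 22)/(17 + 25)) = (-121/85 - 13) - (256 - (-11 + 22)/(17 + 25)) = -1226/85 - (256 - 11/42) = -1226/85 - 1*10741/42 = -1226/85 - 10741/42 = -964477/3570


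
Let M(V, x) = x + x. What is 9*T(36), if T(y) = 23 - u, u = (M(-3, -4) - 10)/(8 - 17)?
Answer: 189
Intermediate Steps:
M(V, x) = 2*x
u = 2 (u = (2*(-4) - 10)/(8 - 17) = (-8 - 10)/(-9) = -18*(-⅑) = 2)
T(y) = 21 (T(y) = 23 - 1*2 = 23 - 2 = 21)
9*T(36) = 9*21 = 189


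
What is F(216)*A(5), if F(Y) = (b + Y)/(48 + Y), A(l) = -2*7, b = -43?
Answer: -1211/132 ≈ -9.1742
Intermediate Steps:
A(l) = -14
F(Y) = (-43 + Y)/(48 + Y)
F(216)*A(5) = ((-43 + 216)/(48 + 216))*(-14) = (173/264)*(-14) = -1211/132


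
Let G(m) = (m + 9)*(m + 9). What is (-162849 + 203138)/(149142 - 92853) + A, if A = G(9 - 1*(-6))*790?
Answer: 25613786849/56289 ≈ 4.5504e+5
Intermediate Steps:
G(m) = (9 + m)**2 (G(m) = (9 + m)*(9 + m) = (9 + m)**2)
A = 455040 (A = (9 + (9 - 1*(-6)))**2*790 = (9 + (9 + 6))**2*790 = (9 + 15)**2*790 = 24**2*790 = 576*790 = 455040)
(-162849 + 203138)/(149142 - 92853) + A = (-162849 + 203138)/(149142 - 92853) + 455040 = 40289/56289 + 455040 = 25613786849/56289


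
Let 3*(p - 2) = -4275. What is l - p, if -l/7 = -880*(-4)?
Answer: -23217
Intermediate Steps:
p = -1423 (p = 2 + (⅓)*(-4275) = 2 - 1425 = -1423)
l = -24640 (l = -(-6160)*(-4) = -7*3520 = -24640)
l - p = -24640 - 1*(-1423) = -24640 + 1423 = -23217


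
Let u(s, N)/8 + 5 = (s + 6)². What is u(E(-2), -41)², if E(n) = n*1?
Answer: 7744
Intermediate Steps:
E(n) = n
u(s, N) = -40 + 8*(6 + s)² (u(s, N) = -40 + 8*(s + 6)² = -40 + 8*(6 + s)²)
u(E(-2), -41)² = (-40 + 8*(6 - 2)²)² = (-40 + 8*4²)² = (-40 + 8*16)² = (-40 + 128)² = 88² = 7744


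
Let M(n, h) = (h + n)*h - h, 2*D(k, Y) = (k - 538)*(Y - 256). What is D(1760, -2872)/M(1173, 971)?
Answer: -1911208/2080853 ≈ -0.91847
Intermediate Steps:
D(k, Y) = (-538 + k)*(-256 + Y)/2 (D(k, Y) = ((k - 538)*(Y - 256))/2 = ((-538 + k)*(-256 + Y))/2 = (-538 + k)*(-256 + Y)/2)
M(n, h) = -h + h*(h + n) (M(n, h) = h*(h + n) - h = -h + h*(h + n))
D(1760, -2872)/M(1173, 971) = (68864 - 269*(-2872) - 128*1760 + (1/2)*(-2872)*1760)/((971*(-1 + 971 + 1173))) = (68864 + 772568 - 225280 - 2527360)/((971*2143)) = -1911208/2080853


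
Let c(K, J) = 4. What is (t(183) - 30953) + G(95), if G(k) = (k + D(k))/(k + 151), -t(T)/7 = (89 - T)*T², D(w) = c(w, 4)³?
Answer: 1804394391/82 ≈ 2.2005e+7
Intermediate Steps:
D(w) = 64 (D(w) = 4³ = 64)
t(T) = -7*T²*(89 - T) (t(T) = -7*(89 - T)*T² = -7*T²*(89 - T))
G(k) = (64 + k)/(151 + k) (G(k) = (k + 64)/(k + 151) = (64 + k)/(151 + k))
(t(183) - 30953) + G(95) = (7*183²*(-89 + 183) - 30953) + (64 + 95)/(151 + 95) = (7*33489*94 - 30953) + 159/246 = (22035762 - 30953) + (1/246)*159 = 22004809 + 53/82 = 1804394391/82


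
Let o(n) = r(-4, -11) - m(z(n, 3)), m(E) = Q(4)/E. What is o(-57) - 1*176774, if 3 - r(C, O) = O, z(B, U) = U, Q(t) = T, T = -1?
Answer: -530279/3 ≈ -1.7676e+5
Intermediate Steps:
Q(t) = -1
r(C, O) = 3 - O
m(E) = -1/E
o(n) = 43/3 (o(n) = (3 - 1*(-11)) - (-1)/3 = (3 + 11) - (-1)/3 = 14 - 1*(-⅓) = 14 + ⅓ = 43/3)
o(-57) - 1*176774 = 43/3 - 1*176774 = 43/3 - 176774 = -530279/3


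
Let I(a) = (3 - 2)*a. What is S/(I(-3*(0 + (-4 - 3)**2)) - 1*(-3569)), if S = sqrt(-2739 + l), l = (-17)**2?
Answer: 35*I*sqrt(2)/3422 ≈ 0.014464*I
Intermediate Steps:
l = 289
I(a) = a (I(a) = 1*a = a)
S = 35*I*sqrt(2) (S = sqrt(-2739 + 289) = sqrt(-2450) = 35*I*sqrt(2) ≈ 49.497*I)
S/(I(-3*(0 + (-4 - 3)**2)) - 1*(-3569)) = (35*I*sqrt(2))/(-3*(0 + (-4 - 3)**2) - 1*(-3569)) = (35*I*sqrt(2))/(-3*(0 + (-7)**2) + 3569) = (35*I*sqrt(2))/(-3*(0 + 49) + 3569) = (35*I*sqrt(2))/(-3*49 + 3569) = (35*I*sqrt(2))/(-147 + 3569) = (35*I*sqrt(2))/3422 = (35*I*sqrt(2))*(1/3422) = 35*I*sqrt(2)/3422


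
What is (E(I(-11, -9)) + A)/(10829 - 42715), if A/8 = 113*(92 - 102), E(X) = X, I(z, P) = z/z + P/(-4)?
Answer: 36147/127544 ≈ 0.28341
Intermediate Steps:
I(z, P) = 1 - P/4 (I(z, P) = 1 + P*(-1/4) = 1 - P/4)
A = -9040 (A = 8*(113*(92 - 102)) = 8*(113*(-10)) = 8*(-1130) = -9040)
(E(I(-11, -9)) + A)/(10829 - 42715) = ((1 - 1/4*(-9)) - 9040)/(10829 - 42715) = ((1 + 9/4) - 9040)/(-31886) = (13/4 - 9040)*(-1/31886) = -36147/4*(-1/31886) = 36147/127544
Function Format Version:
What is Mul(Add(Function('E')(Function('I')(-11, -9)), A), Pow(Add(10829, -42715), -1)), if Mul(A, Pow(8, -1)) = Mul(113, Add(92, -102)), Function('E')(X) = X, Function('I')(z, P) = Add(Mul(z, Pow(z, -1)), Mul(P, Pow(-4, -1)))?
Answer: Rational(36147, 127544) ≈ 0.28341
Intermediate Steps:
Function('I')(z, P) = Add(1, Mul(Rational(-1, 4), P)) (Function('I')(z, P) = Add(1, Mul(P, Rational(-1, 4))) = Add(1, Mul(Rational(-1, 4), P)))
A = -9040 (A = Mul(8, Mul(113, Add(92, -102))) = Mul(8, Mul(113, -10)) = Mul(8, -1130) = -9040)
Mul(Add(Function('E')(Function('I')(-11, -9)), A), Pow(Add(10829, -42715), -1)) = Mul(Add(Add(1, Mul(Rational(-1, 4), -9)), -9040), Pow(Add(10829, -42715), -1)) = Mul(Add(Add(1, Rational(9, 4)), -9040), Pow(-31886, -1)) = Mul(Add(Rational(13, 4), -9040), Rational(-1, 31886)) = Mul(Rational(-36147, 4), Rational(-1, 31886)) = Rational(36147, 127544)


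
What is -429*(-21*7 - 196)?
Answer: 147147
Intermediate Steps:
-429*(-21*7 - 196) = -429*(-147 - 196) = -429*(-343) = 147147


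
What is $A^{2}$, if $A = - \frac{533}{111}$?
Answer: $\frac{284089}{12321} \approx 23.057$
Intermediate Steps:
$A = - \frac{533}{111}$ ($A = \left(-533\right) \frac{1}{111} = - \frac{533}{111} \approx -4.8018$)
$A^{2} = \left(- \frac{533}{111}\right)^{2} = \frac{284089}{12321}$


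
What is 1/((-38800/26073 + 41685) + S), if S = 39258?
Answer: 26073/2110388039 ≈ 1.2355e-5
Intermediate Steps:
1/((-38800/26073 + 41685) + S) = 1/((-38800/26073 + 41685) + 39258) = 1/(1086814205/26073 + 39258) = 1/(2110388039/26073) = 26073/2110388039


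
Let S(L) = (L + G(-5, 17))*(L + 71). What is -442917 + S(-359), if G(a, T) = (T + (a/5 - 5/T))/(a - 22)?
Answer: -5769077/17 ≈ -3.3936e+5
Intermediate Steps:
G(a, T) = (T - 5/T + a/5)/(-22 + a) (G(a, T) = (T + (a*(⅕) - 5/T))/(-22 + a) = (T + (a/5 - 5/T))/(-22 + a) = (T + (-5/T + a/5))/(-22 + a) = (T - 5/T + a/5)/(-22 + a))
S(L) = (71 + L)*(-89/153 + L) (S(L) = (L + (-5 + 17² + (⅕)*17*(-5))/(17*(-22 - 5)))*(L + 71) = (L + (1/17)*(-5 + 289 - 17)/(-27))*(71 + L) = (L + (1/17)*(-1/27)*267)*(71 + L) = (L - 89/153)*(71 + L) = (-89/153 + L)*(71 + L) = (71 + L)*(-89/153 + L))
-442917 + S(-359) = -442917 + (-6319/153 + (-359)² + (10774/153)*(-359)) = -442917 + (-6319/153 + 128881 - 3867866/153) = -442917 + 1760512/17 = -5769077/17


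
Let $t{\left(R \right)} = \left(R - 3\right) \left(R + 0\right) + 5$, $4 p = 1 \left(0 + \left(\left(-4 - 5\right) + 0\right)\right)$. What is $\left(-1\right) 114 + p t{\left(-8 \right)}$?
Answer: $- \frac{1293}{4} \approx -323.25$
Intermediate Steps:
$p = - \frac{9}{4}$ ($p = \frac{1 \left(0 + \left(\left(-4 - 5\right) + 0\right)\right)}{4} = \frac{1 \left(0 + \left(-9 + 0\right)\right)}{4} = \frac{1 \left(0 - 9\right)}{4} = \frac{1 \left(-9\right)}{4} = \frac{1}{4} \left(-9\right) = - \frac{9}{4} \approx -2.25$)
$t{\left(R \right)} = 5 + R \left(-3 + R\right)$ ($t{\left(R \right)} = \left(-3 + R\right) R + 5 = R \left(-3 + R\right) + 5 = 5 + R \left(-3 + R\right)$)
$\left(-1\right) 114 + p t{\left(-8 \right)} = \left(-1\right) 114 - \frac{9 \left(5 + \left(-8\right)^{2} - -24\right)}{4} = -114 - \frac{9 \left(5 + 64 + 24\right)}{4} = -114 - \frac{837}{4} = - \frac{1293}{4}$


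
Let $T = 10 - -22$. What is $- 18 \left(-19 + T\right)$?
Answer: $-234$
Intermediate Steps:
$T = 32$ ($T = 10 + 22 = 32$)
$- 18 \left(-19 + T\right) = - 18 \left(-19 + 32\right) = \left(-18\right) 13 = -234$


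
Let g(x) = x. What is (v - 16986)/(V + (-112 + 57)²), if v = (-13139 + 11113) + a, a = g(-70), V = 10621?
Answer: -9541/6823 ≈ -1.3984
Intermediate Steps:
a = -70
v = -2096 (v = (-13139 + 11113) - 70 = -2026 - 70 = -2096)
(v - 16986)/(V + (-112 + 57)²) = (-2096 - 16986)/(10621 + (-112 + 57)²) = -19082/(10621 + (-55)²) = -19082/(10621 + 3025) = -19082/13646 = -19082*1/13646 = -9541/6823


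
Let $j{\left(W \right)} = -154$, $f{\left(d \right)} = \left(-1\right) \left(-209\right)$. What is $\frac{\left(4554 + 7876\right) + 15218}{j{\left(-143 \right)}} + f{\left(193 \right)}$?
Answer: $\frac{2269}{77} \approx 29.468$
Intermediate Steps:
$f{\left(d \right)} = 209$
$\frac{\left(4554 + 7876\right) + 15218}{j{\left(-143 \right)}} + f{\left(193 \right)} = \frac{\left(4554 + 7876\right) + 15218}{-154} + 209 = \left(12430 + 15218\right) \left(- \frac{1}{154}\right) + 209 = 27648 \left(- \frac{1}{154}\right) + 209 = - \frac{13824}{77} + 209 = \frac{2269}{77}$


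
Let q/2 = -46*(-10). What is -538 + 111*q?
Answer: 101582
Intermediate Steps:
q = 920 (q = 2*(-46*(-10)) = 2*460 = 920)
-538 + 111*q = -538 + 111*920 = -538 + 102120 = 101582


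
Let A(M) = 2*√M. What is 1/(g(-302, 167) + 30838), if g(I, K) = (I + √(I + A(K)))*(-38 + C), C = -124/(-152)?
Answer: 1/(799285/19 - 1413*I*√(302 - 2*√167)/38) ≈ 2.3766e-5 + 3.491e-7*I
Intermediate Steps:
C = 31/38 (C = -124*(-1/152) = 31/38 ≈ 0.81579)
g(I, K) = -1413*I/38 - 1413*√(I + 2*√K)/38 (g(I, K) = (I + √(I + 2*√K))*(-38 + 31/38) = (I + √(I + 2*√K))*(-1413/38) = -1413*I/38 - 1413*√(I + 2*√K)/38)
1/(g(-302, 167) + 30838) = 1/((-1413/38*(-302) - 1413*√(-302 + 2*√167)/38) + 30838) = 1/((213363/19 - 1413*√(-302 + 2*√167)/38) + 30838) = 1/(799285/19 - 1413*√(-302 + 2*√167)/38)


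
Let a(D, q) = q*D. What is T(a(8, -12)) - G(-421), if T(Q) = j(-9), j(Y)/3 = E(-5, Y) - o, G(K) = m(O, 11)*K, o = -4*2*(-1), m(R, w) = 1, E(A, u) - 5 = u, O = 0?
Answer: 385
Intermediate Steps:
E(A, u) = 5 + u
o = 8 (o = -8*(-1) = 8)
a(D, q) = D*q
G(K) = K (G(K) = 1*K = K)
j(Y) = -9 + 3*Y (j(Y) = 3*((5 + Y) - 1*8) = 3*((5 + Y) - 8) = 3*(-3 + Y) = -9 + 3*Y)
T(Q) = -36 (T(Q) = -9 + 3*(-9) = -9 - 27 = -36)
T(a(8, -12)) - G(-421) = -36 - 1*(-421) = -36 + 421 = 385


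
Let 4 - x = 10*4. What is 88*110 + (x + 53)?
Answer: 9697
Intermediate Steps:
x = -36 (x = 4 - 10*4 = 4 - 1*40 = 4 - 40 = -36)
88*110 + (x + 53) = 88*110 + (-36 + 53) = 9680 + 17 = 9697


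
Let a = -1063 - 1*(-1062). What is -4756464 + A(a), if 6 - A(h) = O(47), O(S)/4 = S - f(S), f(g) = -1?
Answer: -4756650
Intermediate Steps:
a = -1 (a = -1063 + 1062 = -1)
O(S) = 4 + 4*S (O(S) = 4*(S - 1*(-1)) = 4*(S + 1) = 4*(1 + S) = 4 + 4*S)
A(h) = -186 (A(h) = 6 - (4 + 4*47) = 6 - (4 + 188) = 6 - 1*192 = 6 - 192 = -186)
-4756464 + A(a) = -4756464 - 186 = -4756650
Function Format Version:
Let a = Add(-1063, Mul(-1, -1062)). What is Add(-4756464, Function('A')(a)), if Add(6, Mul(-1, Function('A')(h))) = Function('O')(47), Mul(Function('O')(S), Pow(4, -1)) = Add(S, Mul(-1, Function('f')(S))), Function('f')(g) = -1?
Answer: -4756650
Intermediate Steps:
a = -1 (a = Add(-1063, 1062) = -1)
Function('O')(S) = Add(4, Mul(4, S)) (Function('O')(S) = Mul(4, Add(S, Mul(-1, -1))) = Mul(4, Add(S, 1)) = Mul(4, Add(1, S)) = Add(4, Mul(4, S)))
Function('A')(h) = -186 (Function('A')(h) = Add(6, Mul(-1, Add(4, Mul(4, 47)))) = Add(6, Mul(-1, Add(4, 188))) = Add(6, Mul(-1, 192)) = Add(6, -192) = -186)
Add(-4756464, Function('A')(a)) = Add(-4756464, -186) = -4756650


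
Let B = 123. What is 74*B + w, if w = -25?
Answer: 9077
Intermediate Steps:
74*B + w = 74*123 - 25 = 9102 - 25 = 9077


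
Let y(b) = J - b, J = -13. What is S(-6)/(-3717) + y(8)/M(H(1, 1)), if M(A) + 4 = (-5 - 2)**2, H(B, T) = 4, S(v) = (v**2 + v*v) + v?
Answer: -3001/6195 ≈ -0.48442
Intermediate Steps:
S(v) = v + 2*v**2 (S(v) = (v**2 + v**2) + v = 2*v**2 + v = v + 2*v**2)
y(b) = -13 - b
M(A) = 45 (M(A) = -4 + (-5 - 2)**2 = -4 + (-7)**2 = -4 + 49 = 45)
S(-6)/(-3717) + y(8)/M(H(1, 1)) = -6*(1 + 2*(-6))/(-3717) + (-13 - 1*8)/45 = -6*(1 - 12)*(-1/3717) + (-13 - 8)*(1/45) = -6*(-11)*(-1/3717) - 21*1/45 = 66*(-1/3717) - 7/15 = -22/1239 - 7/15 = -3001/6195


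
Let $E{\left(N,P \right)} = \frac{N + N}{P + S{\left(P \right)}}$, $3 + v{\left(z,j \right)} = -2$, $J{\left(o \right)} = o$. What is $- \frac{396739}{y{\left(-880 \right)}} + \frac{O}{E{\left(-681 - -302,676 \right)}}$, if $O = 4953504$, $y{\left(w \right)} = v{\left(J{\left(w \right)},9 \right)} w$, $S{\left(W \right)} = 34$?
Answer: $- \frac{7737523612081}{1667600} \approx -4.6399 \cdot 10^{6}$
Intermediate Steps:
$v{\left(z,j \right)} = -5$ ($v{\left(z,j \right)} = -3 - 2 = -5$)
$y{\left(w \right)} = - 5 w$
$E{\left(N,P \right)} = \frac{2 N}{34 + P}$ ($E{\left(N,P \right)} = \frac{N + N}{P + 34} = \frac{2 N}{34 + P}$)
$- \frac{396739}{y{\left(-880 \right)}} + \frac{O}{E{\left(-681 - -302,676 \right)}} = - \frac{396739}{\left(-5\right) \left(-880\right)} + \frac{4953504}{2 \left(-681 - -302\right) \frac{1}{34 + 676}} = - \frac{396739}{4400} + \frac{4953504}{2 \left(-681 + 302\right) \frac{1}{710}} = \left(-396739\right) \frac{1}{4400} + \frac{4953504}{2 \left(-379\right) \frac{1}{710}} = - \frac{396739}{4400} + \frac{4953504}{- \frac{379}{355}} = - \frac{396739}{4400} + 4953504 \left(- \frac{355}{379}\right) = - \frac{396739}{4400} - \frac{1758493920}{379} = - \frac{7737523612081}{1667600}$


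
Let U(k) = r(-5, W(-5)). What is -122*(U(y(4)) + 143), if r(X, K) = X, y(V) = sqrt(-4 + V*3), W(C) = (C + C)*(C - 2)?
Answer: -16836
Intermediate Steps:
W(C) = 2*C*(-2 + C) (W(C) = (2*C)*(-2 + C) = 2*C*(-2 + C))
y(V) = sqrt(-4 + 3*V)
U(k) = -5
-122*(U(y(4)) + 143) = -122*(-5 + 143) = -122*138 = -16836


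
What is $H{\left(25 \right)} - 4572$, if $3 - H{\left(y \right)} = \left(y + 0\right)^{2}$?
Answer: $-5194$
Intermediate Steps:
$H{\left(y \right)} = 3 - y^{2}$ ($H{\left(y \right)} = 3 - \left(y + 0\right)^{2} = 3 - y^{2}$)
$H{\left(25 \right)} - 4572 = \left(3 - 25^{2}\right) - 4572 = \left(3 - 625\right) - 4572 = -622 - 4572 = -5194$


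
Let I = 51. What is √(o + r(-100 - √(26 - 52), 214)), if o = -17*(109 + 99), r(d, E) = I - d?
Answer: √(-3385 + I*√26) ≈ 0.0438 + 58.181*I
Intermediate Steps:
r(d, E) = 51 - d
o = -3536 (o = -17*208 = -3536)
√(o + r(-100 - √(26 - 52), 214)) = √(-3536 + (51 - (-100 - √(26 - 52)))) = √(-3536 + (51 - (-100 - √(-26)))) = √(-3536 + (51 - (-100 - I*√26))) = √(-3536 + (51 + (100 + I*√26))) = √(-3536 + (151 + I*√26)) = √(-3385 + I*√26)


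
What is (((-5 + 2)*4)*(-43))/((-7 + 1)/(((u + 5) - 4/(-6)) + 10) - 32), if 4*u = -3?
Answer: -23091/1450 ≈ -15.925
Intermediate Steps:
u = -3/4 (u = (1/4)*(-3) = -3/4 ≈ -0.75000)
(((-5 + 2)*4)*(-43))/((-7 + 1)/(((u + 5) - 4/(-6)) + 10) - 32) = (((-5 + 2)*4)*(-43))/((-7 + 1)/(((-3/4 + 5) - 4/(-6)) + 10) - 32) = (-3*4*(-43))/(-6/((17/4 - 4*(-1/6)) + 10) - 32) = (-12*(-43))/(-6/((17/4 + 2/3) + 10) - 32) = 516/(-6/(59/12 + 10) - 32) = 516/(-6/179/12 - 32) = 516/(-6*12/179 - 32) = 516/(-72/179 - 32) = 516/(-5800/179) = 516*(-179/5800) = -23091/1450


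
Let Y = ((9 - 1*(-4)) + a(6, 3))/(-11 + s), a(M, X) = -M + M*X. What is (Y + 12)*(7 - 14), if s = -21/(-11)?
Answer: -259/4 ≈ -64.750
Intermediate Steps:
s = 21/11 (s = -21*(-1/11) = 21/11 ≈ 1.9091)
Y = -11/4 (Y = ((9 - 1*(-4)) + 6*(-1 + 3))/(-11 + 21/11) = ((9 + 4) + 6*2)/(-100/11) = (13 + 12)*(-11/100) = 25*(-11/100) = -11/4 ≈ -2.7500)
(Y + 12)*(7 - 14) = (-11/4 + 12)*(7 - 14) = (37/4)*(-7) = -259/4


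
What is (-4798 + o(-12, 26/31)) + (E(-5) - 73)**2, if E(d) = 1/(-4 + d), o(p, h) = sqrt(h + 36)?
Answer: 44326/81 + sqrt(35402)/31 ≈ 553.30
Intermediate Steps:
o(p, h) = sqrt(36 + h)
(-4798 + o(-12, 26/31)) + (E(-5) - 73)**2 = (-4798 + sqrt(36 + 26/31)) + (1/(-4 - 5) - 73)**2 = (-4798 + sqrt(36 + 26*(1/31))) + (1/(-9) - 73)**2 = (-4798 + sqrt(36 + 26/31)) + (-1/9 - 73)**2 = (-4798 + sqrt(1142/31)) + (-658/9)**2 = (-4798 + sqrt(35402)/31) + 432964/81 = 44326/81 + sqrt(35402)/31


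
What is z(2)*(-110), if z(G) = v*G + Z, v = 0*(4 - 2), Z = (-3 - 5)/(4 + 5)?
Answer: 880/9 ≈ 97.778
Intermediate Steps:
Z = -8/9 ≈ -0.88889
v = 0 (v = 0*2 = 0)
z(G) = -8/9 (z(G) = 0*G - 8/9 = 0 - 8/9 = -8/9)
z(2)*(-110) = -8/9*(-110) = 880/9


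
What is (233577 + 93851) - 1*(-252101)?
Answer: 579529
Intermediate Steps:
(233577 + 93851) - 1*(-252101) = 327428 + 252101 = 579529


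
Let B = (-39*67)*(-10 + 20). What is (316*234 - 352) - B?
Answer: 99722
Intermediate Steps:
B = -26130 (B = -2613*10 = -26130)
(316*234 - 352) - B = (316*234 - 352) - 1*(-26130) = (73944 - 352) + 26130 = 73592 + 26130 = 99722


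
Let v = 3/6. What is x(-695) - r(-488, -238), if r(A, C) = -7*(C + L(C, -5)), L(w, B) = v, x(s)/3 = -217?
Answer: -4627/2 ≈ -2313.5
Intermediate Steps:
v = ½ (v = 3*(⅙) = ½ ≈ 0.50000)
x(s) = -651 (x(s) = 3*(-217) = -651)
L(w, B) = ½
r(A, C) = -7/2 - 7*C (r(A, C) = -7*(C + ½) = -7*(½ + C) = -7/2 - 7*C)
x(-695) - r(-488, -238) = -651 - (-7/2 - 7*(-238)) = -651 - (-7/2 + 1666) = -651 - 1*3325/2 = -651 - 3325/2 = -4627/2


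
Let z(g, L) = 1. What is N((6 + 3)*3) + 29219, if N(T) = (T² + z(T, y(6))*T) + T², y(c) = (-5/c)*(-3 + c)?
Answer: 30704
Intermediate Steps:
y(c) = -5*(-3 + c)/c
N(T) = T + 2*T² (N(T) = (T² + 1*T) + T² = (T² + T) + T² = (T + T²) + T² = T + 2*T²)
N((6 + 3)*3) + 29219 = ((6 + 3)*3)*(1 + 2*((6 + 3)*3)) + 29219 = (9*3)*(1 + 2*(9*3)) + 29219 = 27*(1 + 2*27) + 29219 = 27*(1 + 54) + 29219 = 27*55 + 29219 = 1485 + 29219 = 30704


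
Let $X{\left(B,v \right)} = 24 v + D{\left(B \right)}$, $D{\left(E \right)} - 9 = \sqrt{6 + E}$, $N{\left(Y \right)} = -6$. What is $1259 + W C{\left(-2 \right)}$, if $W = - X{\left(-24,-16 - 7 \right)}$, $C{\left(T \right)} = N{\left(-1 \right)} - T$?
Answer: $-913 + 12 i \sqrt{2} \approx -913.0 + 16.971 i$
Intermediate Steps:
$D{\left(E \right)} = 9 + \sqrt{6 + E}$
$X{\left(B,v \right)} = 9 + \sqrt{6 + B} + 24 v$ ($X{\left(B,v \right)} = 24 v + \left(9 + \sqrt{6 + B}\right) = 9 + \sqrt{6 + B} + 24 v$)
$C{\left(T \right)} = -6 - T$
$W = 543 - 3 i \sqrt{2}$ ($W = - (9 + \sqrt{6 - 24} + 24 \left(-16 - 7\right)) = - (9 + \sqrt{-18} + 24 \left(-23\right)) = - (9 + 3 i \sqrt{2} - 552) = - (-543 + 3 i \sqrt{2}) = 543 - 3 i \sqrt{2} \approx 543.0 - 4.2426 i$)
$1259 + W C{\left(-2 \right)} = 1259 + \left(543 - 3 i \sqrt{2}\right) \left(-6 - -2\right) = 1259 + \left(543 - 3 i \sqrt{2}\right) \left(-6 + 2\right) = 1259 + \left(543 - 3 i \sqrt{2}\right) \left(-4\right) = 1259 - \left(2172 - 12 i \sqrt{2}\right) = -913 + 12 i \sqrt{2}$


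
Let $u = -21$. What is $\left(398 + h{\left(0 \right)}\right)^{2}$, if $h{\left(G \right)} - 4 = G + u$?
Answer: $145161$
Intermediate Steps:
$h{\left(G \right)} = -17 + G$ ($h{\left(G \right)} = 4 + \left(G - 21\right) = 4 + \left(-21 + G\right) = -17 + G$)
$\left(398 + h{\left(0 \right)}\right)^{2} = \left(398 + \left(-17 + 0\right)\right)^{2} = \left(398 - 17\right)^{2} = 381^{2} = 145161$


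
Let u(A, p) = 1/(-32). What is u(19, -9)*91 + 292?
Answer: 9253/32 ≈ 289.16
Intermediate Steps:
u(A, p) = -1/32
u(19, -9)*91 + 292 = -1/32*91 + 292 = -91/32 + 292 = 9253/32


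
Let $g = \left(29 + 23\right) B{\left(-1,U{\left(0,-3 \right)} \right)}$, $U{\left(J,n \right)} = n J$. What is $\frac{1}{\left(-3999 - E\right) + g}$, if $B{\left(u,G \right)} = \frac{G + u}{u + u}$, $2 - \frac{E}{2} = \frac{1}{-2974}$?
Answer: $- \frac{1487}{5913800} \approx -0.00025145$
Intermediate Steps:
$E = \frac{5949}{1487}$ ($E = 4 - \frac{2}{-2974} = 4 - - \frac{1}{1487} = 4 + \frac{1}{1487} = \frac{5949}{1487} \approx 4.0007$)
$U{\left(J,n \right)} = J n$
$B{\left(u,G \right)} = \frac{G + u}{2 u}$
$g = 26$ ($g = \left(29 + 23\right) \frac{0 \left(-3\right) - 1}{2 \left(-1\right)} = 52 \cdot \frac{1}{2} \left(-1\right) \left(0 - 1\right) = 52 \cdot \frac{1}{2} \left(-1\right) \left(-1\right) = 52 \cdot \frac{1}{2} = 26$)
$\frac{1}{\left(-3999 - E\right) + g} = \frac{1}{\left(-3999 - \frac{5949}{1487}\right) + 26} = \frac{1}{- \frac{5952462}{1487} + 26} = \frac{1}{- \frac{5913800}{1487}} = - \frac{1487}{5913800}$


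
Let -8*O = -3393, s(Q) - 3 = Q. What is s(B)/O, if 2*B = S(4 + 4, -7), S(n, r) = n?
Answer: 56/3393 ≈ 0.016505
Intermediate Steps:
B = 4 (B = (4 + 4)/2 = (½)*8 = 4)
s(Q) = 3 + Q
O = 3393/8 (O = -⅛*(-3393) = 3393/8 ≈ 424.13)
s(B)/O = (3 + 4)/(3393/8) = 7*(8/3393) = 56/3393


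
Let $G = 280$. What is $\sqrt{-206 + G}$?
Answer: $\sqrt{74} \approx 8.6023$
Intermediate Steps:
$\sqrt{-206 + G} = \sqrt{-206 + 280} = \sqrt{74}$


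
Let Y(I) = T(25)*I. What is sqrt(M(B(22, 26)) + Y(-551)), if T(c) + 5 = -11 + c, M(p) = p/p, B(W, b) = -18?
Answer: I*sqrt(4958) ≈ 70.413*I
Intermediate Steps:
M(p) = 1
T(c) = -16 + c (T(c) = -5 + (-11 + c) = -16 + c)
Y(I) = 9*I (Y(I) = (-16 + 25)*I = 9*I)
sqrt(M(B(22, 26)) + Y(-551)) = sqrt(1 + 9*(-551)) = sqrt(1 - 4959) = sqrt(-4958) = I*sqrt(4958)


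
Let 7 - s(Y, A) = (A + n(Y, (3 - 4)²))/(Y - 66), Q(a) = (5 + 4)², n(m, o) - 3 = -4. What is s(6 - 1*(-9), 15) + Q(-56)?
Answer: 4502/51 ≈ 88.275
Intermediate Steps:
n(m, o) = -1 (n(m, o) = 3 - 4 = -1)
Q(a) = 81 (Q(a) = 9² = 81)
s(Y, A) = 7 - (-1 + A)/(-66 + Y) (s(Y, A) = 7 - (A - 1)/(Y - 66) = 7 - (-1 + A)/(-66 + Y))
s(6 - 1*(-9), 15) + Q(-56) = (-461 - 1*15 + 7*(6 - 1*(-9)))/(-66 + (6 - 1*(-9))) + 81 = (-461 - 15 + 7*(6 + 9))/(-66 + (6 + 9)) + 81 = (-461 - 15 + 7*15)/(-66 + 15) + 81 = (-461 - 15 + 105)/(-51) + 81 = -1/51*(-371) + 81 = 371/51 + 81 = 4502/51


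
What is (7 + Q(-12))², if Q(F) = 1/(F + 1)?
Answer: 5776/121 ≈ 47.736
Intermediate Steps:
Q(F) = 1/(1 + F)
(7 + Q(-12))² = (7 + 1/(1 - 12))² = (7 + 1/(-11))² = (7 - 1/11)² = (76/11)² = 5776/121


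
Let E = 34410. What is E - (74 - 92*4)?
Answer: 34704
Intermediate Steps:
E - (74 - 92*4) = 34410 - (74 - 92*4) = 34410 - (74 - 368) = 34410 - 1*(-294) = 34410 + 294 = 34704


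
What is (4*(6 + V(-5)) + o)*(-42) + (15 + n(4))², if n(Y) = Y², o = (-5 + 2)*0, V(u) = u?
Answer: 793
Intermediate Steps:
o = 0 (o = -3*0 = 0)
(4*(6 + V(-5)) + o)*(-42) + (15 + n(4))² = (4*(6 - 5) + 0)*(-42) + (15 + 4²)² = (4*1 + 0)*(-42) + (15 + 16)² = (4 + 0)*(-42) + 31² = 4*(-42) + 961 = -168 + 961 = 793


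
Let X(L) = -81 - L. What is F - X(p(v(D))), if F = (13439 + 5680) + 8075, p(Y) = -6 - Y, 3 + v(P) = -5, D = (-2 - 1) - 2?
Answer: 27277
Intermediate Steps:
D = -5 (D = -3 - 2 = -5)
v(P) = -8 (v(P) = -3 - 5 = -8)
F = 27194 (F = 19119 + 8075 = 27194)
F - X(p(v(D))) = 27194 - (-81 - (-6 - 1*(-8))) = 27194 - (-81 - (-6 + 8)) = 27194 - (-81 - 1*2) = 27194 - (-81 - 2) = 27194 - 1*(-83) = 27194 + 83 = 27277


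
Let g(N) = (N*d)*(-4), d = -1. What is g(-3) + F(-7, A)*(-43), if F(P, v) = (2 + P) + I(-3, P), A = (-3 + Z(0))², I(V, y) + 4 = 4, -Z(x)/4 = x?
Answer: 203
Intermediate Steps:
Z(x) = -4*x
I(V, y) = 0 (I(V, y) = -4 + 4 = 0)
A = 9 (A = (-3 - 4*0)² = (-3 + 0)² = (-3)² = 9)
g(N) = 4*N (g(N) = (N*(-1))*(-4) = -N*(-4) = 4*N)
F(P, v) = 2 + P (F(P, v) = (2 + P) + 0 = 2 + P)
g(-3) + F(-7, A)*(-43) = 4*(-3) + (2 - 7)*(-43) = -12 - 5*(-43) = -12 + 215 = 203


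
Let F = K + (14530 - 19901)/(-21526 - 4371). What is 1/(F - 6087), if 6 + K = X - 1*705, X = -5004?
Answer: -25897/305631023 ≈ -8.4733e-5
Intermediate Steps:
K = -5715 (K = -6 + (-5004 - 1*705) = -6 + (-5004 - 705) = -6 - 5709 = -5715)
F = -147995984/25897 (F = -5715 + (14530 - 19901)/(-21526 - 4371) = -5715 - 5371/(-25897) = -5715 - 5371*(-1/25897) = -5715 + 5371/25897 = -147995984/25897 ≈ -5714.8)
1/(F - 6087) = 1/(-147995984/25897 - 6087) = 1/(-305631023/25897) = -25897/305631023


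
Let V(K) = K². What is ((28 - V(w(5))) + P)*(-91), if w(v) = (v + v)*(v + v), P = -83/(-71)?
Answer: 64421539/71 ≈ 9.0735e+5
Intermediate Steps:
P = 83/71 (P = -83*(-1/71) = 83/71 ≈ 1.1690)
w(v) = 4*v² (w(v) = (2*v)*(2*v) = 4*v²)
((28 - V(w(5))) + P)*(-91) = ((28 - (4*5²)²) + 83/71)*(-91) = ((28 - (4*25)²) + 83/71)*(-91) = ((28 - 1*100²) + 83/71)*(-91) = ((28 - 1*10000) + 83/71)*(-91) = ((28 - 10000) + 83/71)*(-91) = (-9972 + 83/71)*(-91) = -707929/71*(-91) = 64421539/71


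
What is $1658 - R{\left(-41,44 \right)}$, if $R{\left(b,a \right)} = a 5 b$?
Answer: $10678$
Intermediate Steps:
$R{\left(b,a \right)} = 5 a b$
$1658 - R{\left(-41,44 \right)} = 1658 - 5 \cdot 44 \left(-41\right) = 1658 - -9020 = 1658 + 9020 = 10678$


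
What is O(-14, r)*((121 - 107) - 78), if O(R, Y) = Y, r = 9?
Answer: -576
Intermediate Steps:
O(-14, r)*((121 - 107) - 78) = 9*((121 - 107) - 78) = 9*(14 - 78) = 9*(-64) = -576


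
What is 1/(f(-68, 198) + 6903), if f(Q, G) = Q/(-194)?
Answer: 97/669625 ≈ 0.00014486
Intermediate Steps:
f(Q, G) = -Q/194 (f(Q, G) = Q*(-1/194) = -Q/194)
1/(f(-68, 198) + 6903) = 1/(-1/194*(-68) + 6903) = 1/(34/97 + 6903) = 1/(669625/97) = 97/669625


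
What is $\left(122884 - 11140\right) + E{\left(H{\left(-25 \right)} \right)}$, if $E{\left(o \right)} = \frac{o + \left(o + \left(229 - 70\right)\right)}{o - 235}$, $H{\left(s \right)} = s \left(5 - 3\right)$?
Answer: $\frac{31846981}{285} \approx 1.1174 \cdot 10^{5}$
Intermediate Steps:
$H{\left(s \right)} = 2 s$ ($H{\left(s \right)} = s 2 = 2 s$)
$E{\left(o \right)} = \frac{159 + 2 o}{-235 + o}$ ($E{\left(o \right)} = \frac{o + \left(o + \left(229 - 70\right)\right)}{-235 + o} = \frac{o + \left(o + 159\right)}{-235 + o} = \frac{o + \left(159 + o\right)}{-235 + o} = \frac{159 + 2 o}{-235 + o}$)
$\left(122884 - 11140\right) + E{\left(H{\left(-25 \right)} \right)} = \left(122884 - 11140\right) + \frac{159 + 2 \cdot 2 \left(-25\right)}{-235 + 2 \left(-25\right)} = \left(122884 - 11140\right) + \frac{159 + 2 \left(-50\right)}{-235 - 50} = 111744 + \frac{159 - 100}{-285} = 111744 - \frac{59}{285} = \frac{31846981}{285}$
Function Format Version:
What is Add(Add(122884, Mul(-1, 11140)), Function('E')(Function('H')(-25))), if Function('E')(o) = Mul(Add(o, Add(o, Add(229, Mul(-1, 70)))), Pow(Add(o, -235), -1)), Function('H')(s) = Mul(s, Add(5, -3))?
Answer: Rational(31846981, 285) ≈ 1.1174e+5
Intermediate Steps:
Function('H')(s) = Mul(2, s) (Function('H')(s) = Mul(s, 2) = Mul(2, s))
Function('E')(o) = Mul(Pow(Add(-235, o), -1), Add(159, Mul(2, o))) (Function('E')(o) = Mul(Add(o, Add(o, Add(229, -70))), Pow(Add(-235, o), -1)) = Mul(Add(o, Add(o, 159)), Pow(Add(-235, o), -1)) = Mul(Add(o, Add(159, o)), Pow(Add(-235, o), -1)) = Mul(Add(159, Mul(2, o)), Pow(Add(-235, o), -1)) = Mul(Pow(Add(-235, o), -1), Add(159, Mul(2, o))))
Add(Add(122884, Mul(-1, 11140)), Function('E')(Function('H')(-25))) = Add(Add(122884, Mul(-1, 11140)), Mul(Pow(Add(-235, Mul(2, -25)), -1), Add(159, Mul(2, Mul(2, -25))))) = Add(Add(122884, -11140), Mul(Pow(Add(-235, -50), -1), Add(159, Mul(2, -50)))) = Add(111744, Mul(Pow(-285, -1), Add(159, -100))) = Add(111744, Mul(Rational(-1, 285), 59)) = Add(111744, Rational(-59, 285)) = Rational(31846981, 285)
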